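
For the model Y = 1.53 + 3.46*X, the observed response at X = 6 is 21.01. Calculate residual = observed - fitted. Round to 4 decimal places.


Predicted = 1.53 + 3.46 * 6 = 22.2900.
Residual = 21.01 - 22.2900 = -1.2800.

-1.2800


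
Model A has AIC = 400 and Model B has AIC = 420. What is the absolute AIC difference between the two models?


|AIC_A - AIC_B| = |400 - 420| = 20.
Model A is preferred (lower AIC).

20


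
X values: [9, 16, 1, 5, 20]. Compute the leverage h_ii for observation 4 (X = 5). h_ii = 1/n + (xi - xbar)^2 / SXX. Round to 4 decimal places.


Mean of X: xbar = 10.2000.
SXX = 242.8000.
For X = 5: h = 1/5 + (5 - 10.2000)^2/242.8000 = 0.3114.

0.3114


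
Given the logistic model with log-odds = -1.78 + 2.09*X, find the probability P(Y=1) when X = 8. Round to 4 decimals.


Linear predictor: z = -1.78 + 2.09 * 8 = 14.9400.
P = 1/(1 + exp(-14.9400)) = 1/(1 + 0.0000) = 1.0000.

1.0000


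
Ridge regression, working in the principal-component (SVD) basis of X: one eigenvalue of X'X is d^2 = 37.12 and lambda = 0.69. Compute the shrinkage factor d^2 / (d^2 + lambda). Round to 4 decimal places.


d^2 + lambda = 37.12 + 0.69 = 37.8100.
Shrinkage factor = 37.12/37.8100 = 0.9818.

0.9818


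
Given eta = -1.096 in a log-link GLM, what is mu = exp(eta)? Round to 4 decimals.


Apply the inverse link:
mu = e^-1.096 = 0.3342.

0.3342


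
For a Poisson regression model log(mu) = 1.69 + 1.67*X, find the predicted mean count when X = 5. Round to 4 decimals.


eta = 1.69 + 1.67 * 5 = 10.0400.
mu = exp(10.0400) = 22925.3829.

22925.3829


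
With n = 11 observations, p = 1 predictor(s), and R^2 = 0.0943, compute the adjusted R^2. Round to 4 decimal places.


Adjusted R^2 = 1 - (1 - R^2) * (n-1)/(n-p-1).
(1 - R^2) = 0.9057.
(n-1)/(n-p-1) = 10/9.
(1 - R^2) * (n-1) = 0.9057 * 10 = 9.0570.
Divide by (n-p-1): 9.0570 / 9 = 1.0063.
Adj R^2 = 1 - 1.0063 = -0.0063.

-0.0063


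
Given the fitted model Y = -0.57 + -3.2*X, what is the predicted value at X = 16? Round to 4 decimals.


Predicted value:
Y = -0.57 + (-3.2)(16) = -0.57 + -51.2000 = -51.7700.

-51.7700


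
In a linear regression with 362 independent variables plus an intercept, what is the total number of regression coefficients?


Including the intercept, the model has 362 predictor coefficients + 1 intercept.
Total = 363.

363


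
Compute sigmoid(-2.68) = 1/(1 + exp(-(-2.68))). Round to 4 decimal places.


Compute exp(2.6800) = 14.5851.
Sigmoid = 1 / (1 + 14.5851) = 1 / 15.5851 = 0.0642.

0.0642


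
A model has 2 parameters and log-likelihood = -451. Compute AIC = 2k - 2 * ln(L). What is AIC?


AIC = 2*2 - 2*(-451).
= 4 + 902 = 906.

906


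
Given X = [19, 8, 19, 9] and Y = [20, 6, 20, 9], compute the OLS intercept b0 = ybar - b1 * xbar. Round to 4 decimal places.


The slope is b1 = 1.1986.
Sample means are xbar = 13.7500 and ybar = 13.7500.
Intercept: b0 = 13.7500 - (1.1986)(13.7500) = -2.7314.

-2.7314


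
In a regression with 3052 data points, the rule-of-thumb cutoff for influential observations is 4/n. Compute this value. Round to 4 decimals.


Using the rule of thumb:
Threshold = 4 / 3052 = 0.0013.

0.0013


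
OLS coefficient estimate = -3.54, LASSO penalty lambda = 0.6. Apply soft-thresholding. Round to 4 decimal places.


Absolute value: |-3.54| = 3.54.
Compare to lambda = 0.6.
Since |beta| > lambda, coefficient = sign(beta)*(|beta| - lambda) = -2.9400.

-2.9400


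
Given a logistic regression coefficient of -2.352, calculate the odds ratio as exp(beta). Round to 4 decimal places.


exp(-2.352) = 0.0952.
So the odds ratio is 0.0952.

0.0952


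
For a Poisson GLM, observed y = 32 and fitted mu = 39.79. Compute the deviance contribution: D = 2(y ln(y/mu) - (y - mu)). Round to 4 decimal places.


Compute y*ln(y/mu) = 32*ln(32/39.79) = 32*-0.217880 = -6.972160.
y - mu = -7.79.
D = 2*(-6.972160 - (-7.79)) = 1.635680, which rounds to 1.6357.

1.6357


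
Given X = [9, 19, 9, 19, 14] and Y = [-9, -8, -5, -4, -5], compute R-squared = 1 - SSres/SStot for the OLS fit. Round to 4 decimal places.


Fit the OLS line: b0 = -7.6000, b1 = 0.1000.
SSres = 17.8000.
SStot = 18.8000.
R^2 = 1 - 17.8000/18.8000 = 0.0532.

0.0532


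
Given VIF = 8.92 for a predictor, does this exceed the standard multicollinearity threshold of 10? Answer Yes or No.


Check: VIF = 8.92 vs threshold = 10.
Since 8.92 < 10, the answer is No.

No


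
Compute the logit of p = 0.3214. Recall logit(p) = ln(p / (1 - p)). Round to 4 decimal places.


1 - p = 0.6786.
p/(1-p) = 0.4736.
logit = ln(0.4736) = -0.7473.

-0.7473


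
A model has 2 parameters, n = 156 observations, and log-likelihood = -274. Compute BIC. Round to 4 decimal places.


k * ln(n) = 2 * ln(156) = 2 * 5.049856 = 10.099712.
-2 * loglik = -2 * (-274) = 548.
BIC = 10.099712 + 548 = 558.099712, which rounds to 558.0997.

558.0997


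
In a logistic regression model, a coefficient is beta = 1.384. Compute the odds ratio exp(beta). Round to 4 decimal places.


exp(1.384) = 3.9908.
So the odds ratio is 3.9908.

3.9908


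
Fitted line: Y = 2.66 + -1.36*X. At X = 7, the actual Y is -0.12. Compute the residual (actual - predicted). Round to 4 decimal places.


Predicted = 2.66 + -1.36 * 7 = -6.8600.
Residual = -0.12 - -6.8600 = 6.7400.

6.7400


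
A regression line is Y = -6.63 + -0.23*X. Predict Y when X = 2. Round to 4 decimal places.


Predicted value:
Y = -6.63 + (-0.23)(2) = -6.63 + -0.4600 = -7.0900.

-7.0900


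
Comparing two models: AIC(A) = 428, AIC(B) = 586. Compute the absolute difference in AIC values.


|AIC_A - AIC_B| = |428 - 586| = 158.
Model A is preferred (lower AIC).

158


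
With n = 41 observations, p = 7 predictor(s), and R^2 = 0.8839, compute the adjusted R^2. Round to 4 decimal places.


Using the formula:
(1 - 0.8839) = 0.1161.
Multiply by 40/33: 0.1161 * 40 = 4.6440, then 4.6440 / 33 = 0.1407.
Adj R^2 = 1 - 0.1407 = 0.8593.

0.8593


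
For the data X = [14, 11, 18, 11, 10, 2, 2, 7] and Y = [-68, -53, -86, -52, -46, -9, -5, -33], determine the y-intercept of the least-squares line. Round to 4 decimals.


First find the slope: b1 = -4.9751.
Means: xbar = 9.3750, ybar = -44.0000.
b0 = ybar - b1 * xbar = -44.0000 - -4.9751 * 9.3750 = 2.6416.

2.6416


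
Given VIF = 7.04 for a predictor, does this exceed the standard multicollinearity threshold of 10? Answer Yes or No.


Compare VIF = 7.04 to the threshold of 10.
7.04 < 10, so the answer is No.

No


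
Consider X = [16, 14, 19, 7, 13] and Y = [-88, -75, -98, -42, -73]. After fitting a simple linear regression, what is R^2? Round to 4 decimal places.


After computing the OLS fit (b0=-9.6675, b1=-4.7487):
SSres = 13.8249, SStot = 1790.8000.
R^2 = 1 - 13.8249/1790.8000 = 0.9923.

0.9923


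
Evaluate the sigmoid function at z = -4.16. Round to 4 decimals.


Compute exp(4.1600) = 64.0715.
Sigmoid = 1 / (1 + 64.0715) = 1 / 65.0715 = 0.0154.

0.0154


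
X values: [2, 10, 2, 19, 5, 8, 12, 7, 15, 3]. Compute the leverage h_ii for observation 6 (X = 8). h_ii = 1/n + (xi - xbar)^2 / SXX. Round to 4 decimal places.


Mean of X: xbar = 8.3000.
SXX = 296.1000.
For X = 8: h = 1/10 + (8 - 8.3000)^2/296.1000 = 0.1003.

0.1003


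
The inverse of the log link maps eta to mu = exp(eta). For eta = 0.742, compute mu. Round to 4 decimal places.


mu = exp(eta) = exp(0.742).
= 2.1001.

2.1001


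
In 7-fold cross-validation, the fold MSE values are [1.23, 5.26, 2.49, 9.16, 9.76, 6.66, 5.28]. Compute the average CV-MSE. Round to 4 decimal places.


Total MSE across folds = 39.8400.
CV-MSE = 39.8400/7 = 5.6914.

5.6914


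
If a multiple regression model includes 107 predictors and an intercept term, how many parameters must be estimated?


Total coefficients = number of predictors + 1 (for the intercept).
= 107 + 1 = 108.

108


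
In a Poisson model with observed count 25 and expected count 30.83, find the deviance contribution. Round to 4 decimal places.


First: ln(25/30.83) = -0.209612.
Then: 25 * -0.209612 = -5.240300.
y - mu = 25 - 30.83 = -5.83.
D = 2(-5.240300 - -5.83) = 1.179400, which rounds to 1.1794.

1.1794


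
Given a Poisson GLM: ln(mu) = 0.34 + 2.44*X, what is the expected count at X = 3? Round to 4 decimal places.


Compute eta = 0.34 + 2.44 * 3 = 7.6600.
Apply inverse link: mu = e^7.6600 = 2121.7574.

2121.7574


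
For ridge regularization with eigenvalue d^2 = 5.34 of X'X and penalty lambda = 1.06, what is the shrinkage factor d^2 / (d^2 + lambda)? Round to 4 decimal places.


d^2 + lambda = 5.34 + 1.06 = 6.4000.
Shrinkage factor = 5.34/6.4000 = 0.8344.

0.8344


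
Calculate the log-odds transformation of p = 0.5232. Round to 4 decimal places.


The odds are p/(1-p) = 0.5232 / 0.4768 = 1.0973.
logit(p) = ln(1.0973) = 0.0929.

0.0929


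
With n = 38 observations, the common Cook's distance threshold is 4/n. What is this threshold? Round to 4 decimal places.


Cook's distance cutoff = 4/n = 4/38.
= 0.1053.

0.1053


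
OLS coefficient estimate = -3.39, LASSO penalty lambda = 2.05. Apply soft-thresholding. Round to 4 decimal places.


Check: |-3.39| = 3.39 vs lambda = 2.05.
Since |beta| > lambda, coefficient = sign(beta)*(|beta| - lambda) = -1.3400.
Soft-thresholded coefficient = -1.3400.

-1.3400


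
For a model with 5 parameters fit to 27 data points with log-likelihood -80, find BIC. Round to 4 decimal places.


k * ln(n) = 5 * ln(27) = 5 * 3.295837 = 16.479185.
-2 * loglik = -2 * (-80) = 160.
BIC = 16.479185 + 160 = 176.479185, which rounds to 176.4792.

176.4792


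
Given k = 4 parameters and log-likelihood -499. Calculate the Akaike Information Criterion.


AIC = 2*4 - 2*(-499).
= 8 + 998 = 1006.

1006


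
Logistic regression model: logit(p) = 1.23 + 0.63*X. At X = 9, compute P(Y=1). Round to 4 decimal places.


Compute z = 1.23 + (0.63)(9) = 6.9000.
exp(-z) = 0.0010.
P = 1/(1 + 0.0010) = 0.9990.

0.9990


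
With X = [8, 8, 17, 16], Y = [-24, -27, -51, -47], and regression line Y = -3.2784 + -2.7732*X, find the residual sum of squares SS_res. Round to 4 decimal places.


Compute predicted values, then residuals = yi - yhat_i.
Residuals: [1.4640, -1.5360, -0.5772, 0.6496].
SSres = sum(residual^2) = 5.2577.

5.2577


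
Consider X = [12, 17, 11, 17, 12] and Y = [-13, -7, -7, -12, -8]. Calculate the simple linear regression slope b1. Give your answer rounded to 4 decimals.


First compute the means: xbar = 13.8000, ybar = -9.4000.
Then S_xx = sum((xi - xbar)^2) = 34.8000.
S_xy = sum((xi - xbar)(yi - ybar)) = -3.4000.
b1 = S_xy / S_xx = -3.4000 / 34.8000 = -0.0977.

-0.0977


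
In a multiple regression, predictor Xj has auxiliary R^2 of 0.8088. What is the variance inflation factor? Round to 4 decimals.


VIF = 1 / (1 - 0.8088).
= 1 / 0.1912 = 5.2301.

5.2301


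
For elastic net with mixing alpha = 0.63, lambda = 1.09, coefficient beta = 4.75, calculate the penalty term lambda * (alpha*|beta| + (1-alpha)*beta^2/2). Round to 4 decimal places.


Compute:
L1 = 0.63 * 4.75 = 2.9925.
L2 = 0.37 * 4.75^2 / 2 = 4.1741.
Penalty = 1.09 * (2.9925 + 4.1741) = 7.8116.

7.8116


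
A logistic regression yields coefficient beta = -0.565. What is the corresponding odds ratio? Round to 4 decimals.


The odds ratio is computed as:
OR = e^(-0.565) = 0.5684.

0.5684


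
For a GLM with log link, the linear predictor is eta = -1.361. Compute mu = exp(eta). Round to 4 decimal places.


The inverse log link gives:
mu = exp(-1.361) = 0.2564.

0.2564


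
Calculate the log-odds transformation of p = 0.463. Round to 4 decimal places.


The odds are p/(1-p) = 0.463 / 0.537 = 0.8622.
logit(p) = ln(0.8622) = -0.1483.

-0.1483


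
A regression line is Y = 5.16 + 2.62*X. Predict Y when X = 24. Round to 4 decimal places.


Substitute X = 24 into the equation:
Y = 5.16 + 2.62 * 24 = 5.16 + 62.8800 = 68.0400.

68.0400


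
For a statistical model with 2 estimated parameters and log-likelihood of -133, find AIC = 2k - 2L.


AIC = 2k - 2*loglik = 2(2) - 2(-133).
= 4 + 266 = 270.

270


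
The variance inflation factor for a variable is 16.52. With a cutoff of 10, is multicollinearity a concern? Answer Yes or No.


Check: VIF = 16.52 vs threshold = 10.
Since 16.52 >= 10, the answer is Yes.

Yes


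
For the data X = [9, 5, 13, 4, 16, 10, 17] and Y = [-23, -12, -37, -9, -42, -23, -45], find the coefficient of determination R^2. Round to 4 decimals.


Fit the OLS line: b0 = 2.4145, b1 = -2.8095.
SSres = 16.1348.
SStot = 1229.4286.
R^2 = 1 - 16.1348/1229.4286 = 0.9869.

0.9869


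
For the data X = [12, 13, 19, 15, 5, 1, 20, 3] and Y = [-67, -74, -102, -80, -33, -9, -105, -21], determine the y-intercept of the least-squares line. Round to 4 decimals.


The slope is b1 = -5.0273.
Sample means are xbar = 11.0000 and ybar = -61.3750.
Intercept: b0 = -61.3750 - (-5.0273)(11.0000) = -6.0745.

-6.0745


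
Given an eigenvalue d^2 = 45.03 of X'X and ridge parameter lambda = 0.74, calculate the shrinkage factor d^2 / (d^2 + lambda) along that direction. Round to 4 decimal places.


Compute the denominator: 45.03 + 0.74 = 45.7700.
Shrinkage factor = 45.03 / 45.7700 = 0.9838.

0.9838


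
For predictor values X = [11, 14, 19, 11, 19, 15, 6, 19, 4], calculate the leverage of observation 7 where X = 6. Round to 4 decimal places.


Compute xbar = 13.1111 with n = 9 observations.
SXX = 250.8889.
Leverage = 1/9 + (6 - 13.1111)^2/250.8889 = 0.3127.

0.3127


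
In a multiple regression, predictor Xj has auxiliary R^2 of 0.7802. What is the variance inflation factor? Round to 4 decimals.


Denominator: 1 - 0.7802 = 0.2198.
VIF = 1 / 0.2198 = 4.5496.

4.5496


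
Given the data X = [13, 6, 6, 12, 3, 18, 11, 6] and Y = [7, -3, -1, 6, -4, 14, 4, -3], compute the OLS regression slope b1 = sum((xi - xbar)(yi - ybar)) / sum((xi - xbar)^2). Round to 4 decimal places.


The sample means are xbar = 9.3750 and ybar = 2.5000.
Compute S_xx = 171.8750 and S_xy = 217.5000.
Slope b1 = S_xy / S_xx = 217.5000 / 171.8750 = 1.2655.

1.2655


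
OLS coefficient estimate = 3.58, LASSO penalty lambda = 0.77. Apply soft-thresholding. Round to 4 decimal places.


Check: |3.58| = 3.58 vs lambda = 0.77.
Since |beta| > lambda, coefficient = sign(beta)*(|beta| - lambda) = 2.8100.
Soft-thresholded coefficient = 2.8100.

2.8100


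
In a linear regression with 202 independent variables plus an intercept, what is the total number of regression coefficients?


Each predictor gets one coefficient, plus one intercept.
Total parameters = 202 + 1 = 203.

203


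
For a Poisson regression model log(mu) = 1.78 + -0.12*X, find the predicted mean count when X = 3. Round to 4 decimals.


eta = 1.78 + -0.12 * 3 = 1.4200.
mu = exp(1.4200) = 4.1371.

4.1371


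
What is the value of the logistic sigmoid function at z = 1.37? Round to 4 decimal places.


First, exp(-1.3700) = 0.2541.
Then sigma(z) = 1/(1 + 0.2541) = 0.7974.

0.7974


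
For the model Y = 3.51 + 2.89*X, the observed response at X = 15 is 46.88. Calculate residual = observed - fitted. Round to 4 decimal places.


Fitted value at X = 15 is yhat = 3.51 + 2.89*15 = 46.8600.
Residual = 46.88 - 46.8600 = 0.0200.

0.0200


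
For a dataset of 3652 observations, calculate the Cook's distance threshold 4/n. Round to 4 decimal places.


Using the rule of thumb:
Threshold = 4 / 3652 = 0.0011.

0.0011


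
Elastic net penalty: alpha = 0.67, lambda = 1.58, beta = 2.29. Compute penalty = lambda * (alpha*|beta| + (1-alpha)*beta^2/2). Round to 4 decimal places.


Compute:
L1 = 0.67 * 2.29 = 1.5343.
L2 = 0.33 * 2.29^2 / 2 = 0.8653.
Penalty = 1.58 * (1.5343 + 0.8653) = 3.7913.

3.7913


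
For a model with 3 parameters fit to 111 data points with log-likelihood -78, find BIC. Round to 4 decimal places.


ln(111) = 4.709530.
k * ln(n) = 3 * 4.709530 = 14.128590.
-2L = 156.
BIC = 14.128590 + 156 = 170.128590, which rounds to 170.1286.

170.1286


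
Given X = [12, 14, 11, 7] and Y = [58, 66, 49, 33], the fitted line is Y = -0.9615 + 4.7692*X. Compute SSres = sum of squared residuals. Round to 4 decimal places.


For each point, residual = actual - predicted.
Residuals: [1.7311, 0.1927, -2.4997, 0.5771].
Sum of squared residuals = 9.6154.

9.6154


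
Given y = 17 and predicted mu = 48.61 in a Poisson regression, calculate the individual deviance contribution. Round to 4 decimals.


y/mu = 17/48.61 = 0.349722 (approx.), and ln(17/48.61) = -1.050616.
y * ln(y/mu) = 17 * -1.050616 = -17.860472.
y - mu = -31.61.
D = 2 * (-17.860472 - -31.61) = 27.499056, which rounds to 27.4991.

27.4991


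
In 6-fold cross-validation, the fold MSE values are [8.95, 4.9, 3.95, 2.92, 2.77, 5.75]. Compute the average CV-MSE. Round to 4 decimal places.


Total MSE across folds = 29.2400.
CV-MSE = 29.2400/6 = 4.8733.

4.8733


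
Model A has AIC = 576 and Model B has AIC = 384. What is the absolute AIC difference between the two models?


|AIC_A - AIC_B| = |576 - 384| = 192.
Model B is preferred (lower AIC).

192


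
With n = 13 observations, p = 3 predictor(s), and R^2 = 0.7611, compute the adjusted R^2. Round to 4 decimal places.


Using the formula:
(1 - 0.7611) = 0.2389.
Multiply by 12/9: 0.2389 * 12 = 2.8668, then 2.8668 / 9 = 0.3185.
Adj R^2 = 1 - 0.3185 = 0.6815.

0.6815


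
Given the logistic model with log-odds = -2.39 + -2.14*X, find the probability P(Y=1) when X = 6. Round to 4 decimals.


z = -2.39 + -2.14 * 6 = -15.2300.
Sigmoid: P = 1 / (1 + exp(15.2300)) = 0.0000.

0.0000


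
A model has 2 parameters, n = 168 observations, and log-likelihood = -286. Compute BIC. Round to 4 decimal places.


ln(168) = 5.123964.
k * ln(n) = 2 * 5.123964 = 10.247928.
-2L = 572.
BIC = 10.247928 + 572 = 582.247928, which rounds to 582.2479.

582.2479


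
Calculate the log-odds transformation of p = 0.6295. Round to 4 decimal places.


The odds are p/(1-p) = 0.6295 / 0.3705 = 1.6991.
logit(p) = ln(1.6991) = 0.5301.

0.5301


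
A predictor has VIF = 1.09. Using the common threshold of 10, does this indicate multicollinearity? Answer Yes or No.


Compare VIF = 1.09 to the threshold of 10.
1.09 < 10, so the answer is No.

No


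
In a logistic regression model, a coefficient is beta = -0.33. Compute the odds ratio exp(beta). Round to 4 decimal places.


Odds ratio = exp(beta) = exp(-0.33).
= 0.7189.

0.7189


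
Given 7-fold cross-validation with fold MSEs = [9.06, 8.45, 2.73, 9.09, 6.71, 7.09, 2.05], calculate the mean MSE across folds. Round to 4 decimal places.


Total MSE across folds = 45.1800.
CV-MSE = 45.1800/7 = 6.4543.

6.4543


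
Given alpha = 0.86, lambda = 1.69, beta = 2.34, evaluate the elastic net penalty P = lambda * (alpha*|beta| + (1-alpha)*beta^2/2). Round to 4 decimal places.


L1 component = 0.86 * |2.34| = 2.0124.
L2 component = 0.14 * 2.34^2 / 2 = 0.3833.
Penalty = 1.69 * (2.0124 + 0.3833) = 1.69 * 2.3957 = 4.0487.

4.0487


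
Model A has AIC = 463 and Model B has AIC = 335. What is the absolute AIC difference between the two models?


Absolute difference = |463 - 335| = 128.
The model with lower AIC (B) is preferred.

128


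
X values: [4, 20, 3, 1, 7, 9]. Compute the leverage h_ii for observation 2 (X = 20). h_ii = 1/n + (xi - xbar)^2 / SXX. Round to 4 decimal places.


Mean of X: xbar = 7.3333.
SXX = 233.3333.
For X = 20: h = 1/6 + (20 - 7.3333)^2/233.3333 = 0.8543.

0.8543


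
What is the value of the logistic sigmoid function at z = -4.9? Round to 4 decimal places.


Compute exp(4.9000) = 134.2898.
Sigmoid = 1 / (1 + 134.2898) = 1 / 135.2898 = 0.0074.

0.0074


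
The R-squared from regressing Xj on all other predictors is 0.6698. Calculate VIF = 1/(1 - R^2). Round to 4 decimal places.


Using VIF = 1/(1 - R^2_j):
1 - 0.6698 = 0.3302.
VIF = 3.0285.

3.0285


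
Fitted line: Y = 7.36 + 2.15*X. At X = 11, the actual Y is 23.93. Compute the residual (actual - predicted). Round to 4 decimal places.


Predicted = 7.36 + 2.15 * 11 = 31.0100.
Residual = 23.93 - 31.0100 = -7.0800.

-7.0800


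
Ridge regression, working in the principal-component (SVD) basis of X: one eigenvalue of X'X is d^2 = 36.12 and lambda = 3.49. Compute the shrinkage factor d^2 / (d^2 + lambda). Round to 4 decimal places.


d^2 + lambda = 36.12 + 3.49 = 39.6100.
Shrinkage factor = 36.12/39.6100 = 0.9119.

0.9119


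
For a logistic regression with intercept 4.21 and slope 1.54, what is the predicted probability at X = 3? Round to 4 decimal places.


z = 4.21 + 1.54 * 3 = 8.8300.
Sigmoid: P = 1 / (1 + exp(-8.8300)) = 0.9999.

0.9999


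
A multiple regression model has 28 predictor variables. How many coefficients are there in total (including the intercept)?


Including the intercept, the model has 28 predictor coefficients + 1 intercept.
Total = 29.

29


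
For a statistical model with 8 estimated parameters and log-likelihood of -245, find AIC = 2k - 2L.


Compute:
2k = 2*8 = 16.
-2*loglik = -2*(-245) = 490.
AIC = 16 + 490 = 506.

506


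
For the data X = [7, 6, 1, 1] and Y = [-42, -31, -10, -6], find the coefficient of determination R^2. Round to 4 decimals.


The fitted line is Y = -2.4634 + -5.2764*X.
SSres = 24.6504, SStot = 880.7500.
R^2 = 1 - SSres/SStot = 0.9720.

0.9720


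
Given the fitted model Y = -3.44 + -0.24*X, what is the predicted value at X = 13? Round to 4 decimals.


Predicted value:
Y = -3.44 + (-0.24)(13) = -3.44 + -3.1200 = -6.5600.

-6.5600


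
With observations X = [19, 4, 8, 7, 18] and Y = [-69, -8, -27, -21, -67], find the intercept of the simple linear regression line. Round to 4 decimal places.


First find the slope: b1 = -4.0771.
Means: xbar = 11.2000, ybar = -38.4000.
b0 = ybar - b1 * xbar = -38.4000 - -4.0771 * 11.2000 = 7.2634.

7.2634


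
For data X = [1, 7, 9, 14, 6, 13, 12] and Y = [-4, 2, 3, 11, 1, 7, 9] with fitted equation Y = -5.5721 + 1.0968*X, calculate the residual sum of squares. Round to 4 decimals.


For each point, residual = actual - predicted.
Residuals: [0.4753, -0.1055, -1.2991, 1.2169, -0.0087, -1.6863, 1.4105].
Sum of squared residuals = 8.2387.

8.2387


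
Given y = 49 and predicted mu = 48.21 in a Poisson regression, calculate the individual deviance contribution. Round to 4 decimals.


First: ln(49/48.21) = 0.016254.
Then: 49 * 0.016254 = 0.796446.
y - mu = 49 - 48.21 = 0.79.
D = 2(0.796446 - 0.79) = 0.012892, which rounds to 0.0129.

0.0129


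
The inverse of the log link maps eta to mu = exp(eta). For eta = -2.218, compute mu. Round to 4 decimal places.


Apply the inverse link:
mu = e^-2.218 = 0.1088.

0.1088


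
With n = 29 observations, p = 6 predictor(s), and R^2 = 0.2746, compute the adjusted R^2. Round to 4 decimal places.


Adjusted R^2 = 1 - (1 - R^2) * (n-1)/(n-p-1).
(1 - R^2) = 0.7254.
(n-1)/(n-p-1) = 28/22.
(1 - R^2) * (n-1) = 0.7254 * 28 = 20.3112.
Divide by (n-p-1): 20.3112 / 22 = 0.9232.
Adj R^2 = 1 - 0.9232 = 0.0768.

0.0768


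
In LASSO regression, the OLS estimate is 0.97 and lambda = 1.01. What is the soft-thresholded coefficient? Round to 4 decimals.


Check: |0.97| = 0.97 vs lambda = 1.01.
Since |beta| <= lambda, the coefficient is set to 0.
Soft-thresholded coefficient = 0.0000.

0.0000


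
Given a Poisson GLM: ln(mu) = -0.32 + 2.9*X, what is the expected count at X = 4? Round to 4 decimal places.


Compute eta = -0.32 + 2.9 * 4 = 11.2800.
Apply inverse link: mu = e^11.2800 = 79221.2619.

79221.2619


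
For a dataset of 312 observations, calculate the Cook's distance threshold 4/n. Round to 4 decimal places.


Cook's distance cutoff = 4/n = 4/312.
= 0.0128.

0.0128


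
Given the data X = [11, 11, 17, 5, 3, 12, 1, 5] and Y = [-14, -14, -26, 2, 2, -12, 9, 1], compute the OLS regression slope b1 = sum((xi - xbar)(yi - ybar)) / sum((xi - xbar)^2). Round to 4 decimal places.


The sample means are xbar = 8.1250 and ybar = -6.5000.
Compute S_xx = 206.8750 and S_xy = -441.5000.
Slope b1 = S_xy / S_xx = -441.5000 / 206.8750 = -2.1341.

-2.1341


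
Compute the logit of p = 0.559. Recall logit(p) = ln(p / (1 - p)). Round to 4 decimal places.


Compute the odds: 0.559/0.441 = 1.2676.
Take the natural log: ln(1.2676) = 0.2371.

0.2371


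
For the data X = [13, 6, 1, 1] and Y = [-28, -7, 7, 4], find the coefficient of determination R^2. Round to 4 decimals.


After computing the OLS fit (b0=8.5969, b1=-2.7804):
SSres = 6.0827, SStot = 754.0000.
R^2 = 1 - 6.0827/754.0000 = 0.9919.

0.9919


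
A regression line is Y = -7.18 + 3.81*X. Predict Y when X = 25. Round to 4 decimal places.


Predicted value:
Y = -7.18 + (3.81)(25) = -7.18 + 95.2500 = 88.0700.

88.0700


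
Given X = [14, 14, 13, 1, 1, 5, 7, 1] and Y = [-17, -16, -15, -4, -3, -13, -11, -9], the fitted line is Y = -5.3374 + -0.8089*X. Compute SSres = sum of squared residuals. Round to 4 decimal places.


Compute predicted values, then residuals = yi - yhat_i.
Residuals: [-0.3380, 0.6620, 0.8531, 2.1463, 3.1463, -3.6181, -0.0003, -2.8537].
SSres = sum(residual^2) = 37.0203.

37.0203


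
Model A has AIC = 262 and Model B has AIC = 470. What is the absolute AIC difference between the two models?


Absolute difference = |262 - 470| = 208.
The model with lower AIC (A) is preferred.

208


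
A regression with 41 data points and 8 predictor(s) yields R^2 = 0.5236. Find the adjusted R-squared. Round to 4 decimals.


Plug in: Adj R^2 = 1 - (1 - 0.5236) * 40/32.
= 1 - 0.4764 * 40/32
= 1 - 19.0560 / 32
= 1 - 0.5955 = 0.4045.

0.4045


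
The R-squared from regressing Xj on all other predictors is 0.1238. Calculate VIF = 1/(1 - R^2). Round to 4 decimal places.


Using VIF = 1/(1 - R^2_j):
1 - 0.1238 = 0.8762.
VIF = 1.1413.

1.1413


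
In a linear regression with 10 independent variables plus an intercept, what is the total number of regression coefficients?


Total coefficients = number of predictors + 1 (for the intercept).
= 10 + 1 = 11.

11


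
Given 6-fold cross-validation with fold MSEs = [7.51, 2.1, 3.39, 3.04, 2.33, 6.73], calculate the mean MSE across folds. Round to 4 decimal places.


Sum of fold MSEs = 25.1000.
Average = 25.1000 / 6 = 4.1833.

4.1833


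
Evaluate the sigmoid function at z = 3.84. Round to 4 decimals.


Compute exp(-3.8400) = 0.0215.
Sigmoid = 1 / (1 + 0.0215) = 1 / 1.0215 = 0.9790.

0.9790


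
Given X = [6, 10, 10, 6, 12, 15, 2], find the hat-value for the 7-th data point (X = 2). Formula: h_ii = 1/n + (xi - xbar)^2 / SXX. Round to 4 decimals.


Mean of X: xbar = 8.7143.
SXX = 113.4286.
For X = 2: h = 1/7 + (2 - 8.7143)^2/113.4286 = 0.5403.

0.5403


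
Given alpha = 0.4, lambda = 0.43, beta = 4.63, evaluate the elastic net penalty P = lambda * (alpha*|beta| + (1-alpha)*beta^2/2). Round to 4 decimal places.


Compute:
L1 = 0.4 * 4.63 = 1.8520.
L2 = 0.6 * 4.63^2 / 2 = 6.4311.
Penalty = 0.43 * (1.8520 + 6.4311) = 3.5617.

3.5617


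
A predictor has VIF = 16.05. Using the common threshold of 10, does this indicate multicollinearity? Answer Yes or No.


Compare VIF = 16.05 to the threshold of 10.
16.05 >= 10, so the answer is Yes.

Yes


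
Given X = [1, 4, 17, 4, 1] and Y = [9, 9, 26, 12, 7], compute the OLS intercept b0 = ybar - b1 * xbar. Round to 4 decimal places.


The slope is b1 = 1.1388.
Sample means are xbar = 5.4000 and ybar = 12.6000.
Intercept: b0 = 12.6000 - (1.1388)(5.4000) = 6.4503.

6.4503


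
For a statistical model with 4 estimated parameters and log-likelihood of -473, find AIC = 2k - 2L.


Compute:
2k = 2*4 = 8.
-2*loglik = -2*(-473) = 946.
AIC = 8 + 946 = 954.

954


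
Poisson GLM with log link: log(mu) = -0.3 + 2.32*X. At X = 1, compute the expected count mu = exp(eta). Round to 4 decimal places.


eta = -0.3 + 2.32 * 1 = 2.0200.
mu = exp(2.0200) = 7.5383.

7.5383


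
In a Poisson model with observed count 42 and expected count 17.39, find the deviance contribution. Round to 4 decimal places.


Compute y*ln(y/mu) = 42*ln(42/17.39) = 42*0.881774 = 37.034508.
y - mu = 24.61.
D = 2*(37.034508 - (24.61)) = 24.849016, which rounds to 24.8490.

24.8490


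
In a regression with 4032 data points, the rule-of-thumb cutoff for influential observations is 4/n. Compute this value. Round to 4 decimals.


Using the rule of thumb:
Threshold = 4 / 4032 = 0.0010.

0.0010


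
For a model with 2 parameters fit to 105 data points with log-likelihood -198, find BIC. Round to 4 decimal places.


k * ln(n) = 2 * ln(105) = 2 * 4.653960 = 9.307920.
-2 * loglik = -2 * (-198) = 396.
BIC = 9.307920 + 396 = 405.307920, which rounds to 405.3079.

405.3079


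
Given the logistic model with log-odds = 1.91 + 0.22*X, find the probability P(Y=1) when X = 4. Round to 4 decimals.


Compute z = 1.91 + (0.22)(4) = 2.7900.
exp(-z) = 0.0614.
P = 1/(1 + 0.0614) = 0.9421.

0.9421


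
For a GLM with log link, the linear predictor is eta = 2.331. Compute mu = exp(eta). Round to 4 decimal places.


mu = exp(eta) = exp(2.331).
= 10.2882.

10.2882


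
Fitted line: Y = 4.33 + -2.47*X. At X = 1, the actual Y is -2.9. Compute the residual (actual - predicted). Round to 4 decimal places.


Fitted value at X = 1 is yhat = 4.33 + -2.47*1 = 1.8600.
Residual = -2.9 - 1.8600 = -4.7600.

-4.7600


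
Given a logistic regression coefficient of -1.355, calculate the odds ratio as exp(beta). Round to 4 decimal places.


Odds ratio = exp(beta) = exp(-1.355).
= 0.2579.

0.2579


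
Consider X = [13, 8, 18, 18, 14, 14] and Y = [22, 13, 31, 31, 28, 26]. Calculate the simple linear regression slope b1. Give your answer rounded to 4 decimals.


First compute the means: xbar = 14.1667, ybar = 25.1667.
Then S_xx = sum((xi - xbar)^2) = 68.8333.
S_xy = sum((xi - xbar)(yi - ybar)) = 122.8333.
b1 = S_xy / S_xx = 122.8333 / 68.8333 = 1.7845.

1.7845


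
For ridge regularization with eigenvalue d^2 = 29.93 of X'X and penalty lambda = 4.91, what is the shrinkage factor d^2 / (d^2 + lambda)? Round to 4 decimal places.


Denominator = d^2 + lambda = 29.93 + 4.91 = 34.8400.
Shrinkage = 29.93 / 34.8400 = 0.8591.

0.8591


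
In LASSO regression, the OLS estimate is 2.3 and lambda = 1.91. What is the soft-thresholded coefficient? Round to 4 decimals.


Absolute value: |2.3| = 2.3.
Compare to lambda = 1.91.
Since |beta| > lambda, coefficient = sign(beta)*(|beta| - lambda) = 0.3900.

0.3900


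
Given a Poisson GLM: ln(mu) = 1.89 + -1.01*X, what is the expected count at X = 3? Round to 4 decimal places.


Compute eta = 1.89 + -1.01 * 3 = -1.1400.
Apply inverse link: mu = e^-1.1400 = 0.3198.

0.3198


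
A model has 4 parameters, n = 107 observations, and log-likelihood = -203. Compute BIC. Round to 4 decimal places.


k * ln(n) = 4 * ln(107) = 4 * 4.672829 = 18.691316.
-2 * loglik = -2 * (-203) = 406.
BIC = 18.691316 + 406 = 424.691316, which rounds to 424.6913.

424.6913


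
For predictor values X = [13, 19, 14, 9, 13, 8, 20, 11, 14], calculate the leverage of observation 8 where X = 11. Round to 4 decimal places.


Compute xbar = 13.4444 with n = 9 observations.
SXX = 130.2222.
Leverage = 1/9 + (11 - 13.4444)^2/130.2222 = 0.1570.

0.1570


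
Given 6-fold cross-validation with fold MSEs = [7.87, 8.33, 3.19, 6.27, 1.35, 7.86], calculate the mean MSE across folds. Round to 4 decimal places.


Sum of fold MSEs = 34.8700.
Average = 34.8700 / 6 = 5.8117.

5.8117


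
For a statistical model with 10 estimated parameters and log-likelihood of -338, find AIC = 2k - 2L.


AIC = 2k - 2*loglik = 2(10) - 2(-338).
= 20 + 676 = 696.

696


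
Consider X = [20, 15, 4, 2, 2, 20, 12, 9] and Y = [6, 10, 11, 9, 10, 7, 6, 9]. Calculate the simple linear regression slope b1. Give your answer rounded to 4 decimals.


First compute the means: xbar = 10.5000, ybar = 8.5000.
Then S_xx = sum((xi - xbar)^2) = 392.0000.
S_xy = sum((xi - xbar)(yi - ybar)) = -69.0000.
b1 = S_xy / S_xx = -69.0000 / 392.0000 = -0.1760.

-0.1760


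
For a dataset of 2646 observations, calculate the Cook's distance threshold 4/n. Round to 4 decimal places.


Using the rule of thumb:
Threshold = 4 / 2646 = 0.0015.

0.0015


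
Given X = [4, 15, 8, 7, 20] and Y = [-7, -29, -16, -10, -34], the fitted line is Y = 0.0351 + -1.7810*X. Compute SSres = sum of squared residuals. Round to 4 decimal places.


Compute predicted values, then residuals = yi - yhat_i.
Residuals: [0.0889, -2.3201, -1.7871, 2.4319, 1.5849].
SSres = sum(residual^2) = 17.0105.

17.0105


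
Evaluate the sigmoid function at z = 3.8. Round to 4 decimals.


exp(-3.8000) = 0.0224.
1 + exp(-z) = 1.0224.
sigmoid = 1/1.0224 = 0.9781.

0.9781


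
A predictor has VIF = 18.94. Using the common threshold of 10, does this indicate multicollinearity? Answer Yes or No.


The threshold is 10.
VIF = 18.94 is >= 10.
Multicollinearity indication: Yes.

Yes


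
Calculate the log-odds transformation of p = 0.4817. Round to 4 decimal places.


1 - p = 0.5183.
p/(1-p) = 0.9294.
logit = ln(0.9294) = -0.0732.

-0.0732


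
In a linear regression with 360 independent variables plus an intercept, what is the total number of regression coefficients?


Total coefficients = number of predictors + 1 (for the intercept).
= 360 + 1 = 361.

361


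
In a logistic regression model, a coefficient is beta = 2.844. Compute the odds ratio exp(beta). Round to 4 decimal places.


exp(2.844) = 17.1844.
So the odds ratio is 17.1844.

17.1844


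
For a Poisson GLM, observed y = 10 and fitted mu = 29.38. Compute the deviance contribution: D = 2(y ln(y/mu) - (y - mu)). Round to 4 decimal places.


Compute y*ln(y/mu) = 10*ln(10/29.38) = 10*-1.077729 = -10.777290.
y - mu = -19.38.
D = 2*(-10.777290 - (-19.38)) = 17.205420, which rounds to 17.2054.

17.2054


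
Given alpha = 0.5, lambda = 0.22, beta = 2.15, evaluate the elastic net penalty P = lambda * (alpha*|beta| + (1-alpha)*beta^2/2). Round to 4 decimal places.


L1 component = 0.5 * |2.15| = 1.0750.
L2 component = 0.5 * 2.15^2 / 2 = 1.1556.
Penalty = 0.22 * (1.0750 + 1.1556) = 0.22 * 2.2306 = 0.4907.

0.4907


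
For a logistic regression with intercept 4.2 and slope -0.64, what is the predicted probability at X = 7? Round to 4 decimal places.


z = 4.2 + -0.64 * 7 = -0.2800.
Sigmoid: P = 1 / (1 + exp(0.2800)) = 0.4305.

0.4305


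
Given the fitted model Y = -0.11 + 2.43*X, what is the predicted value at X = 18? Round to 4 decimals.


Predicted value:
Y = -0.11 + (2.43)(18) = -0.11 + 43.7400 = 43.6300.

43.6300


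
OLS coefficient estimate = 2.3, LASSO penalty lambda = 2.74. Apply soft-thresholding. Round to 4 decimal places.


|beta_OLS| = 2.3.
lambda = 2.74.
Since |beta| <= lambda, the coefficient is set to 0.
Result = 0.0000.

0.0000


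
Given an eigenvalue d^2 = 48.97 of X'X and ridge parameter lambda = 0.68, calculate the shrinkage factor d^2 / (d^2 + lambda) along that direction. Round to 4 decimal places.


Compute the denominator: 48.97 + 0.68 = 49.6500.
Shrinkage factor = 48.97 / 49.6500 = 0.9863.

0.9863


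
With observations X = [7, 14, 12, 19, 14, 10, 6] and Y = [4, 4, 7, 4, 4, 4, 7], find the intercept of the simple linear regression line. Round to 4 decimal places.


The slope is b1 = -0.1341.
Sample means are xbar = 11.7143 and ybar = 4.8571.
Intercept: b0 = 4.8571 - (-0.1341)(11.7143) = 6.4282.

6.4282


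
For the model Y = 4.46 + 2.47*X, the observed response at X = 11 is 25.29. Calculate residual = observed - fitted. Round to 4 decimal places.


Compute yhat = 4.46 + (2.47)(11) = 31.6300.
Residual = actual - predicted = 25.29 - 31.6300 = -6.3400.

-6.3400


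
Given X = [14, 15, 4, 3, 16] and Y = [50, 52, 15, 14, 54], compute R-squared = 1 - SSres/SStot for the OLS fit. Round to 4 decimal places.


After computing the OLS fit (b0=3.3226, b1=3.2382):
SSres = 5.6526, SStot = 1696.0000.
R^2 = 1 - 5.6526/1696.0000 = 0.9967.

0.9967


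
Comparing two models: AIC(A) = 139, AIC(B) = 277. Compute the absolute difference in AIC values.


Absolute difference = |139 - 277| = 138.
The model with lower AIC (A) is preferred.

138


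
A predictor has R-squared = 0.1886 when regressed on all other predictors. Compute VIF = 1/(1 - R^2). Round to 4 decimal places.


Using VIF = 1/(1 - R^2_j):
1 - 0.1886 = 0.8114.
VIF = 1.2324.

1.2324


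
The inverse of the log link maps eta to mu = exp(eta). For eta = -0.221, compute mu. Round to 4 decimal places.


Apply the inverse link:
mu = e^-0.221 = 0.8017.

0.8017


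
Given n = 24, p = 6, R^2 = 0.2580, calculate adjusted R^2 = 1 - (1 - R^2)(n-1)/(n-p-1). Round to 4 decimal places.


Adjusted R^2 = 1 - (1 - R^2) * (n-1)/(n-p-1).
(1 - R^2) = 0.7420.
(n-1)/(n-p-1) = 23/17.
(1 - R^2) * (n-1) = 0.7420 * 23 = 17.0660.
Divide by (n-p-1): 17.0660 / 17 = 1.0039.
Adj R^2 = 1 - 1.0039 = -0.0039.

-0.0039


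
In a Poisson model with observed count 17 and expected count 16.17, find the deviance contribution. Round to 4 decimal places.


First: ln(17/16.17) = 0.050056.
Then: 17 * 0.050056 = 0.850952.
y - mu = 17 - 16.17 = 0.83.
D = 2(0.850952 - 0.83) = 0.041904, which rounds to 0.0419.

0.0419


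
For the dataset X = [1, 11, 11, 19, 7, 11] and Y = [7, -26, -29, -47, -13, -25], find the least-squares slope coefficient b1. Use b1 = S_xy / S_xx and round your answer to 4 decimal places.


Calculate xbar = 10.0000, ybar = -22.1667.
S_xx = 174.0000, S_xy = -527.0000.
Using b1 = S_xy / S_xx = -527.0000 / 174.0000, we get b1 = -3.0287.

-3.0287


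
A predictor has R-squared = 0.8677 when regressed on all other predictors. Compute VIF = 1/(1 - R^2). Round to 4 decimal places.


VIF = 1 / (1 - 0.8677).
= 1 / 0.1323 = 7.5586.

7.5586


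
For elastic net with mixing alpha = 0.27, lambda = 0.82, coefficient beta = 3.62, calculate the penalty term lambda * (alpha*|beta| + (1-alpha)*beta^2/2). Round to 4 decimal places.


alpha * |beta| = 0.27 * 3.62 = 0.9774.
(1-alpha) * beta^2/2 = 0.73 * 13.1044/2 = 4.7831.
Total = 0.82 * (0.9774 + 4.7831) = 4.7236.

4.7236


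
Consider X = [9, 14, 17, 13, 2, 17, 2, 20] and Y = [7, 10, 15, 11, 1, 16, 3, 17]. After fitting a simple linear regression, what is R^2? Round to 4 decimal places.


The fitted line is Y = -0.0817 + 0.8580*X.
SSres = 8.8977, SStot = 250.0000.
R^2 = 1 - SSres/SStot = 0.9644.

0.9644


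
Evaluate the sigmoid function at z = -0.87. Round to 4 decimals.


exp(0.8700) = 2.3869.
1 + exp(-z) = 3.3869.
sigmoid = 1/3.3869 = 0.2953.

0.2953


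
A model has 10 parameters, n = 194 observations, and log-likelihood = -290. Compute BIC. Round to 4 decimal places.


Compute k*ln(n) = 10*ln(194) = 10*5.267858 = 52.678580.
Then -2*loglik = 580.
BIC = 52.678580 + 580 = 632.678580, which rounds to 632.6786.

632.6786


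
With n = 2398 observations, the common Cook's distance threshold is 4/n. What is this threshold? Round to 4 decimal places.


Using the rule of thumb:
Threshold = 4 / 2398 = 0.0017.

0.0017


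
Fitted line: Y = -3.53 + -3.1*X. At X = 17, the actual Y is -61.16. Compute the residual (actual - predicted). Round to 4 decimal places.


Fitted value at X = 17 is yhat = -3.53 + -3.1*17 = -56.2300.
Residual = -61.16 - -56.2300 = -4.9300.

-4.9300


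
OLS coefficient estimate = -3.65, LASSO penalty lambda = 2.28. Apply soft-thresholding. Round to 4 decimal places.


Absolute value: |-3.65| = 3.65.
Compare to lambda = 2.28.
Since |beta| > lambda, coefficient = sign(beta)*(|beta| - lambda) = -1.3700.

-1.3700


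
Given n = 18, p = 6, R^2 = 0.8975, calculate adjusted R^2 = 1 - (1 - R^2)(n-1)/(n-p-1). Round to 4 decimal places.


Using the formula:
(1 - 0.8975) = 0.1025.
Multiply by 17/11: 0.1025 * 17 = 1.7425, then 1.7425 / 11 = 0.1584.
Adj R^2 = 1 - 0.1584 = 0.8416.

0.8416
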